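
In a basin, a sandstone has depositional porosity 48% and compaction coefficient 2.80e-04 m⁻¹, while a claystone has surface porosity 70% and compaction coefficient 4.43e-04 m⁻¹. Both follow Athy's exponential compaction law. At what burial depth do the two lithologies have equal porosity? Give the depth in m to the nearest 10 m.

2310 m

Working in km (1 km = 1000 m; β in km⁻¹ = β in m⁻¹ × 1000):
Set phi₀ₐ e^(−βₐz) = phi₀ᵦ e^(−βᵦz) ⇒ ln(phi₀ₐ/phi₀ᵦ) = (βₐ − βᵦ)·z
z = ln(0.48/0.7) / (0.28 − 0.443) = -0.3773 / -0.163 = 2.315 km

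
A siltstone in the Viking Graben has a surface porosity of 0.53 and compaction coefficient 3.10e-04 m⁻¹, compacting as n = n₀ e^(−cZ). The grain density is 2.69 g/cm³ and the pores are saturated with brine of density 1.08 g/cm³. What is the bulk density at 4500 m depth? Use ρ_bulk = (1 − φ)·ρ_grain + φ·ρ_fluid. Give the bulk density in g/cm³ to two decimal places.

Working in km (1 km = 1000 m; c in km⁻¹ = c in m⁻¹ × 1000):
Porosity at depth: n = 0.53·exp(−0.31×4.5) = 0.53×0.2478 = 0.1314
Bulk density: ρ_b = (1−n)ρ_g + n·ρ_f = 0.8686×2.69 + 0.1314×1.08
       = 2.337 + 0.142 = 2.479 g/cm³

2.48 g/cm³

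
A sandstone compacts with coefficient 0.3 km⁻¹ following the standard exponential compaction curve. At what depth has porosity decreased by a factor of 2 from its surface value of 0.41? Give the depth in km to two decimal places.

φ/φ₀ = 1/2 ⇒ exp(−c·d) = 1/2 ⇒ d = ln(2) / c
d = 0.6931 / 0.3 = 2.310 km

2.31 km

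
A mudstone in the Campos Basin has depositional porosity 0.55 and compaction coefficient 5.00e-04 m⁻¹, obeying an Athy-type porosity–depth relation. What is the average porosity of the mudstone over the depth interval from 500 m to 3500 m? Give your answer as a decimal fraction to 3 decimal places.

Working in km (1 km = 1000 m; c in km⁻¹ = c in m⁻¹ × 1000):
⟨φ⟩ = (1/(Z₂−Z₁)) ∫ φ₀ e^(−cZ) dZ = φ₀·(e^(−c·Z₁) − e^(−c·Z₂)) / (c·(Z₂−Z₁))
e^(−0.5×0.5) = 0.7788; e^(−0.5×3.5) = 0.1738
⟨φ⟩ = 0.55 × (0.7788 − 0.1738) / (0.5 × 3) = 0.55 × 0.4034 = 0.2218

0.222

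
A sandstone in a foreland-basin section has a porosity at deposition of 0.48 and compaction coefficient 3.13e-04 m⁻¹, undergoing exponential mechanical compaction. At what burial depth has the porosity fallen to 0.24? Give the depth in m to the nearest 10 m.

2210 m

Working in km (1 km = 1000 m; k in km⁻¹ = k in m⁻¹ × 1000):
Invert Athy's law: d = ln(φ₀/φ) / k
d = ln(0.48/0.24) / 0.313 = ln(2) / 0.313 = 0.6931 / 0.313 = 2.215 km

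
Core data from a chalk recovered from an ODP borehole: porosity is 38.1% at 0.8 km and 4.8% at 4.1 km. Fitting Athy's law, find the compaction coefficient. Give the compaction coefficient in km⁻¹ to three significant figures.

Athy: φ(z) = φ₀ e^(−βz) ⇒ φ₁/φ₂ = e^{β(z₂−z₁)} ⇒ β = ln(φ₁/φ₂)/(z₂−z₁)
β = ln(0.381/0.048) / (4.1 − 0.8) = ln(7.938) / 3.3 = 2.0716 / 3.3 = 0.6278 km⁻¹

0.628 km⁻¹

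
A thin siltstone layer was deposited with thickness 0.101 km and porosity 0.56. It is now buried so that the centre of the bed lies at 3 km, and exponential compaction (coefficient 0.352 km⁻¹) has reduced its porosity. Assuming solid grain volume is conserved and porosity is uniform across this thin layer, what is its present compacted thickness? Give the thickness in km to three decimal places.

0.055 km

Porosity at 3 km: n = 0.56·exp(−0.352×3) = 0.1948
Solid-volume conservation: h(1−n) = h₀(1−n₀) ⇒ h = h₀·(1−n₀)/(1−n)
h = 0.101 × (1 − 0.56)/(1 − 0.1948) = 0.101 × 0.5464 = 0.0552 km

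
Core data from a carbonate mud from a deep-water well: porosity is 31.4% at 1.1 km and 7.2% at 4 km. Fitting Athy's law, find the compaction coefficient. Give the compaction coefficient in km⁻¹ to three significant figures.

Athy: phi(d) = phi₀ e^(−βd) ⇒ phi₁/phi₂ = e^{β(d₂−d₁)} ⇒ β = ln(phi₁/phi₂)/(d₂−d₁)
β = ln(0.314/0.072) / (4 − 1.1) = ln(4.361) / 2.9 = 1.4727 / 2.9 = 0.5078 km⁻¹

0.508 km⁻¹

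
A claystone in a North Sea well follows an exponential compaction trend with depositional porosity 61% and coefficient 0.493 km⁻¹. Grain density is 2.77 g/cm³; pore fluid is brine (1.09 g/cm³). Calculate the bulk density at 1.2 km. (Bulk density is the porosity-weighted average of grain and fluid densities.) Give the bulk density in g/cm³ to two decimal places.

Porosity at depth: phi = 0.61·exp(−0.493×1.2) = 0.61×0.5534 = 0.3376
Bulk density: ρ_b = (1−phi)ρ_g + phi·ρ_f = 0.6624×2.77 + 0.3376×1.09
       = 1.835 + 0.368 = 2.203 g/cm³

2.20 g/cm³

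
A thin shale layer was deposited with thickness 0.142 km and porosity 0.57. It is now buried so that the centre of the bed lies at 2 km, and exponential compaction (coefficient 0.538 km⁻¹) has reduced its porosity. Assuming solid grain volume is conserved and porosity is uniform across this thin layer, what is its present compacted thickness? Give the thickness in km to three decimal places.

0.076 km

Porosity at 2 km: phi = 0.57·exp(−0.538×2) = 0.1943
Solid-volume conservation: h(1−phi) = h₀(1−phi₀) ⇒ h = h₀·(1−phi₀)/(1−phi)
h = 0.142 × (1 − 0.57)/(1 − 0.1943) = 0.142 × 0.5337 = 0.0758 km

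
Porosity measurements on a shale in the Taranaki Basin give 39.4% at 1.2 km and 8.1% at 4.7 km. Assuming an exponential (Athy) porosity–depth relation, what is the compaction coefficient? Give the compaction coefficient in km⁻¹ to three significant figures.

Athy: phi(d) = phi₀ e^(−βd) ⇒ phi₁/phi₂ = e^{β(d₂−d₁)} ⇒ β = ln(phi₁/phi₂)/(d₂−d₁)
β = ln(0.394/0.081) / (4.7 − 1.2) = ln(4.864) / 3.5 = 1.5819 / 3.5 = 0.452 km⁻¹

0.452 km⁻¹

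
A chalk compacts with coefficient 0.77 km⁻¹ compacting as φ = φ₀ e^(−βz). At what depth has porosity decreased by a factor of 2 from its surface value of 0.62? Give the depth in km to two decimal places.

φ/φ₀ = 1/2 ⇒ exp(−β·z) = 1/2 ⇒ z = ln(2) / β
z = 0.6931 / 0.77 = 0.900 km

0.90 km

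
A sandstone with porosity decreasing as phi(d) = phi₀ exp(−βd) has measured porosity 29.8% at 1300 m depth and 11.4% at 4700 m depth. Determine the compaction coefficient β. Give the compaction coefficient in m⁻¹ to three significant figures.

0.000283 m⁻¹

Working in km (1 km = 1000 m; β in km⁻¹ = β in m⁻¹ × 1000):
Athy: phi(d) = phi₀ e^(−βd) ⇒ phi₁/phi₂ = e^{β(d₂−d₁)} ⇒ β = ln(phi₁/phi₂)/(d₂−d₁)
β = ln(0.298/0.114) / (4.7 − 1.3) = ln(2.614) / 3.4 = 0.9609 / 3.4 = 0.2826 km⁻¹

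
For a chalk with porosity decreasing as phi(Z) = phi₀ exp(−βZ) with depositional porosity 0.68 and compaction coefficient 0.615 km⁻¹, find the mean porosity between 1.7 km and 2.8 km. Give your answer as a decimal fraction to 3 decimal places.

⟨phi⟩ = (1/(Z₂−Z₁)) ∫ phi₀ e^(−βZ) dZ = phi₀·(e^(−β·Z₁) − e^(−β·Z₂)) / (β·(Z₂−Z₁))
e^(−0.615×1.7) = 0.3515; e^(−0.615×2.8) = 0.1787
⟨phi⟩ = 0.68 × (0.3515 − 0.1787) / (0.615 × 1.1) = 0.68 × 0.2554 = 0.1737

0.174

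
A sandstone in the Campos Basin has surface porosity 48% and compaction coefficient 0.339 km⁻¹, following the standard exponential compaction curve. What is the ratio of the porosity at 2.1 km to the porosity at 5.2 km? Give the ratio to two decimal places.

2.86

n(Z₁)/n(Z₂) = e^(−β·Z₁)/e^(−β·Z₂) = e^{β(Z₂−Z₁)}
= exp(0.339 × 3.1) = exp(1.051) = 2.8602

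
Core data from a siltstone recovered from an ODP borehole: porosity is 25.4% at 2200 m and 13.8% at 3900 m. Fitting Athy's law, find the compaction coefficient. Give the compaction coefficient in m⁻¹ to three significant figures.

Working in km (1 km = 1000 m; k in km⁻¹ = k in m⁻¹ × 1000):
Athy: n(Z) = n₀ e^(−kZ) ⇒ n₁/n₂ = e^{k(Z₂−Z₁)} ⇒ k = ln(n₁/n₂)/(Z₂−Z₁)
k = ln(0.254/0.138) / (3.9 − 2.2) = ln(1.841) / 1.7 = 0.6101 / 1.7 = 0.3589 km⁻¹

0.000359 m⁻¹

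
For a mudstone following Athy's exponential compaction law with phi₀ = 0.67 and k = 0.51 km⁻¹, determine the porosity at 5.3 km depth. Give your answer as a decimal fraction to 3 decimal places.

phi = phi₀·exp(−k·d) = 0.67 × exp(−0.51 × 5.3) = 0.67 × exp(−2.703)
  = 0.67 × 0.0670 = 0.0449

0.045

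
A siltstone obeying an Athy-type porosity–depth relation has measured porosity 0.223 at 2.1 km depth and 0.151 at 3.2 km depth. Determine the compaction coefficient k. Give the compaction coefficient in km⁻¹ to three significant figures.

0.354 km⁻¹

Athy: phi(z) = phi₀ e^(−kz) ⇒ phi₁/phi₂ = e^{k(z₂−z₁)} ⇒ k = ln(phi₁/phi₂)/(z₂−z₁)
k = ln(0.223/0.151) / (3.2 − 2.1) = ln(1.477) / 1.1 = 0.3899 / 1.1 = 0.3544 km⁻¹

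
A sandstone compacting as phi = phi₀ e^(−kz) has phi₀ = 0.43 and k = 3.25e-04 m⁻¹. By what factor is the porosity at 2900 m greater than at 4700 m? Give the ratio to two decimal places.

Working in km (1 km = 1000 m; k in km⁻¹ = k in m⁻¹ × 1000):
phi(z₁)/phi(z₂) = e^(−k·z₁)/e^(−k·z₂) = e^{k(z₂−z₁)}
= exp(0.325 × 1.8) = exp(0.585) = 1.7950

1.79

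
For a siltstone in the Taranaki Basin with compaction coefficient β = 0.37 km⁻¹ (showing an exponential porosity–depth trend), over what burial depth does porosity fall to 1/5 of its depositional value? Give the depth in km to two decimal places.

phi/phi₀ = 1/5 ⇒ exp(−β·Z) = 1/5 ⇒ Z = ln(5) / β
Z = 1.6094 / 0.37 = 4.350 km

4.35 km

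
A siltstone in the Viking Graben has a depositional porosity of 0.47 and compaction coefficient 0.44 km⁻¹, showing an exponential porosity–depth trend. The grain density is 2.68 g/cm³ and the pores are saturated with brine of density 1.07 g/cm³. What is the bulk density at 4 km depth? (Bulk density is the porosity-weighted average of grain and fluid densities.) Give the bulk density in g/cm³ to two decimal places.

2.55 g/cm³

Porosity at depth: phi = 0.47·exp(−0.44×4) = 0.47×0.1720 = 0.0809
Bulk density: ρ_b = (1−phi)ρ_g + phi·ρ_f = 0.9191×2.68 + 0.0809×1.07
       = 2.463 + 0.087 = 2.550 g/cm³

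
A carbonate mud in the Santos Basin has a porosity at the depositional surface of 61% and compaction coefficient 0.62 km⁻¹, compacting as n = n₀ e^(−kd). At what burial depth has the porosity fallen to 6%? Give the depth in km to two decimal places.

3.74 km

Invert Athy's law: d = ln(n₀/n) / k
d = ln(0.61/0.06) / 0.62 = ln(10.17) / 0.62 = 2.3191 / 0.62 = 3.741 km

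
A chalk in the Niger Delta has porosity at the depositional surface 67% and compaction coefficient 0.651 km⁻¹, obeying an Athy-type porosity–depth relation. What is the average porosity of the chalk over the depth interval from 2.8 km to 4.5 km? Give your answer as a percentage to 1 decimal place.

6.5%

⟨n⟩ = (1/(Z₂−Z₁)) ∫ n₀ e^(−cZ) dZ = n₀·(e^(−c·Z₁) − e^(−c·Z₂)) / (c·(Z₂−Z₁))
e^(−0.651×2.8) = 0.1616; e^(−0.651×4.5) = 0.0534
⟨n⟩ = 0.67 × (0.1616 − 0.0534) / (0.651 × 1.7) = 0.67 × 0.0977 = 0.0655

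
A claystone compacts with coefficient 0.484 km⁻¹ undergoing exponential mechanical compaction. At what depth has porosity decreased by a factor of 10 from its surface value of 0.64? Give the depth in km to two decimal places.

phi/phi₀ = 1/10 ⇒ exp(−k·z) = 1/10 ⇒ z = ln(10) / k
z = 2.3026 / 0.484 = 4.757 km

4.76 km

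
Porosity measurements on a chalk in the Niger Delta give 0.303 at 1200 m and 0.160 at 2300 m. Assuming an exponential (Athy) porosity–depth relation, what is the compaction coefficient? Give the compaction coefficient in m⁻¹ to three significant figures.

Working in km (1 km = 1000 m; c in km⁻¹ = c in m⁻¹ × 1000):
Athy: n(Z) = n₀ e^(−cZ) ⇒ n₁/n₂ = e^{c(Z₂−Z₁)} ⇒ c = ln(n₁/n₂)/(Z₂−Z₁)
c = ln(0.303/0.16) / (2.3 − 1.2) = ln(1.894) / 1.1 = 0.6386 / 1.1 = 0.5805 km⁻¹

0.000581 m⁻¹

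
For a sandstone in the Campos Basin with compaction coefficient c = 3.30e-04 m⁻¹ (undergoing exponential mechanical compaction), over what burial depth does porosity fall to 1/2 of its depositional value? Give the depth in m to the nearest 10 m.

Working in km (1 km = 1000 m; c in km⁻¹ = c in m⁻¹ × 1000):
phi/phi₀ = 1/2 ⇒ exp(−c·Z) = 1/2 ⇒ Z = ln(2) / c
Z = 0.6931 / 0.33 = 2.100 km

2100 m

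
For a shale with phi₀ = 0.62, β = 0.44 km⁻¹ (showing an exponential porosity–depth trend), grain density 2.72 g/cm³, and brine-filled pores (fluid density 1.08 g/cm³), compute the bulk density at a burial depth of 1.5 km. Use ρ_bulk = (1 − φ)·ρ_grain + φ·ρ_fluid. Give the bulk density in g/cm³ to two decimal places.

Porosity at depth: phi = 0.62·exp(−0.44×1.5) = 0.62×0.5169 = 0.3204
Bulk density: ρ_b = (1−phi)ρ_g + phi·ρ_f = 0.6796×2.72 + 0.3204×1.08
       = 1.848 + 0.346 = 2.194 g/cm³

2.19 g/cm³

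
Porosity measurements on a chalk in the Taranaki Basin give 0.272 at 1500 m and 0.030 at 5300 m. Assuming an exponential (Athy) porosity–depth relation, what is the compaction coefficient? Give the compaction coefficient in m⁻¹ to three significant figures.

0.000580 m⁻¹

Working in km (1 km = 1000 m; β in km⁻¹ = β in m⁻¹ × 1000):
Athy: n(Z) = n₀ e^(−βZ) ⇒ n₁/n₂ = e^{β(Z₂−Z₁)} ⇒ β = ln(n₁/n₂)/(Z₂−Z₁)
β = ln(0.272/0.03) / (5.3 − 1.5) = ln(9.067) / 3.8 = 2.2046 / 3.8 = 0.5802 km⁻¹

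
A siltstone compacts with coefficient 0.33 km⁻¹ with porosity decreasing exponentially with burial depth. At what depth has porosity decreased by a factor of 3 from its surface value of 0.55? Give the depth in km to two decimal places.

3.33 km

φ/φ₀ = 1/3 ⇒ exp(−c·Z) = 1/3 ⇒ Z = ln(3) / c
Z = 1.0986 / 0.33 = 3.329 km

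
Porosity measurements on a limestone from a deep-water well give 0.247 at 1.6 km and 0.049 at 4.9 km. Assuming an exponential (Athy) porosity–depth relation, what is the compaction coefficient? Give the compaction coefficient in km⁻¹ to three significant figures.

Athy: phi(z) = phi₀ e^(−kz) ⇒ phi₁/phi₂ = e^{k(z₂−z₁)} ⇒ k = ln(phi₁/phi₂)/(z₂−z₁)
k = ln(0.247/0.049) / (4.9 − 1.6) = ln(5.041) / 3.3 = 1.6176 / 3.3 = 0.4902 km⁻¹

0.490 km⁻¹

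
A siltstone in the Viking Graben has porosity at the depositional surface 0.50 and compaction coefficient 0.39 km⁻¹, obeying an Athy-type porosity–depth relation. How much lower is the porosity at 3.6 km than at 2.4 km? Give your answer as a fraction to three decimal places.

φ(2.4) = 0.5·e^(−0.39×2.4) = 0.1961
φ(3.6) = 0.5·e^(−0.39×3.6) = 0.1228
Δφ = 0.1961 − 0.1228 = 0.0733

0.073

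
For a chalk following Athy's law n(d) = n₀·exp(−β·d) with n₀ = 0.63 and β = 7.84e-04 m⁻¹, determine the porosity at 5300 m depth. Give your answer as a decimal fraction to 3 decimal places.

0.010

Working in km (1 km = 1000 m; β in km⁻¹ = β in m⁻¹ × 1000):
n = n₀·exp(−β·d) = 0.63 × exp(−0.784 × 5.3) = 0.63 × exp(−4.155)
  = 0.63 × 0.0157 = 0.0099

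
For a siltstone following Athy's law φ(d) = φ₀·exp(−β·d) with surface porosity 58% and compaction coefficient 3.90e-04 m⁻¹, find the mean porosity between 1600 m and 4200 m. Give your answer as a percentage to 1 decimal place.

Working in km (1 km = 1000 m; β in km⁻¹ = β in m⁻¹ × 1000):
⟨φ⟩ = (1/(d₂−d₁)) ∫ φ₀ e^(−βd) dd = φ₀·(e^(−β·d₁) − e^(−β·d₂)) / (β·(d₂−d₁))
e^(−0.39×1.6) = 0.5358; e^(−0.39×4.2) = 0.1944
⟨φ⟩ = 0.58 × (0.5358 − 0.1944) / (0.39 × 2.6) = 0.58 × 0.3367 = 0.1953

19.5%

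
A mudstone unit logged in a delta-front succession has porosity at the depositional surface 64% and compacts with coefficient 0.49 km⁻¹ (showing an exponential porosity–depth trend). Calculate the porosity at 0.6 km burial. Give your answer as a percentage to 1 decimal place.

phi = phi₀·exp(−c·d) = 0.64 × exp(−0.49 × 0.6) = 0.64 × exp(−0.294)
  = 0.64 × 0.7453 = 0.4770

47.7%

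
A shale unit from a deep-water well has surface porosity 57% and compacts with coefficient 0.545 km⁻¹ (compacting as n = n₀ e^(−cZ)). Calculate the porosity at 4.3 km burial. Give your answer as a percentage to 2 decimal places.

5.47%

n = n₀·exp(−c·Z) = 0.57 × exp(−0.545 × 4.3) = 0.57 × exp(−2.344)
  = 0.57 × 0.0960 = 0.0547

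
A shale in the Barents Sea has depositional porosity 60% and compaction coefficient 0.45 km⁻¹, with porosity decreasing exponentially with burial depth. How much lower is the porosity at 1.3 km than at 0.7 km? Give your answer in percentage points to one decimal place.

10.4 percentage points

phi(0.7) = 0.6·e^(−0.45×0.7) = 0.4379
phi(1.3) = 0.6·e^(−0.45×1.3) = 0.3343
Δphi = 0.4379 − 0.3343 = 0.1036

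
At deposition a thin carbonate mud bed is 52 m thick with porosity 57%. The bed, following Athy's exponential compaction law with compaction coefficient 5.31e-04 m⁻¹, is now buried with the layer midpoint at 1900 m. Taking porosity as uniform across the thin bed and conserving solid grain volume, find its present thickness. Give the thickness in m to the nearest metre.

28 m

Working in km (1 km = 1000 m; k in km⁻¹ = k in m⁻¹ × 1000):
Porosity at 1.9 km: phi = 0.57·exp(−0.531×1.9) = 0.2078
Solid-volume conservation: h(1−phi) = h₀(1−phi₀) ⇒ h = h₀·(1−phi₀)/(1−phi)
h = 0.052 × (1 − 0.57)/(1 − 0.2078) = 0.052 × 0.5428 = 0.0282 km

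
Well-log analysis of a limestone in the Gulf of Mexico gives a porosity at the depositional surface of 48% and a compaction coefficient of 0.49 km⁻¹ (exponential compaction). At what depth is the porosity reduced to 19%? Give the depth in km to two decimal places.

Invert Athy's law: d = ln(φ₀/φ) / β
d = ln(0.48/0.19) / 0.49 = ln(2.526) / 0.49 = 0.9268 / 0.49 = 1.891 km

1.89 km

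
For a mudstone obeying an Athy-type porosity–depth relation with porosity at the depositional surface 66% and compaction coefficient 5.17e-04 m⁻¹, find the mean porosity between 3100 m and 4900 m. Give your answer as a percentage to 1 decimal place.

8.6%

Working in km (1 km = 1000 m; k in km⁻¹ = k in m⁻¹ × 1000):
⟨φ⟩ = (1/(Z₂−Z₁)) ∫ φ₀ e^(−kZ) dZ = φ₀·(e^(−k·Z₁) − e^(−k·Z₂)) / (k·(Z₂−Z₁))
e^(−0.517×3.1) = 0.2014; e^(−0.517×4.9) = 0.0794
⟨φ⟩ = 0.66 × (0.2014 − 0.0794) / (0.517 × 1.8) = 0.66 × 0.1311 = 0.0865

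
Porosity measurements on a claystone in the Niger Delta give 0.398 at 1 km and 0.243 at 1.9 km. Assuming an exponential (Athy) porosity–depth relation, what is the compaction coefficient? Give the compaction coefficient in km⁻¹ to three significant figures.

0.548 km⁻¹

Athy: phi(z) = phi₀ e^(−cz) ⇒ phi₁/phi₂ = e^{c(z₂−z₁)} ⇒ c = ln(phi₁/phi₂)/(z₂−z₁)
c = ln(0.398/0.243) / (1.9 − 1) = ln(1.638) / 0.9 = 0.4934 / 0.9 = 0.5482 km⁻¹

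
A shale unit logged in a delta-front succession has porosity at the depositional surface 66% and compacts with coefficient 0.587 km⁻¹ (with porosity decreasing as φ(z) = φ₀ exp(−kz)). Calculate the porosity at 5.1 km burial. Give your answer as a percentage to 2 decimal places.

3.31%

φ = φ₀·exp(−k·z) = 0.66 × exp(−0.587 × 5.1) = 0.66 × exp(−2.994)
  = 0.66 × 0.0501 = 0.0331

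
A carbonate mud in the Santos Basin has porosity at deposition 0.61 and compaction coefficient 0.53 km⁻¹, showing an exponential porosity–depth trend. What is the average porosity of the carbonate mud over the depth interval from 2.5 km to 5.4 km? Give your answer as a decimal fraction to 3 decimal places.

0.083

⟨φ⟩ = (1/(z₂−z₁)) ∫ φ₀ e^(−cz) dz = φ₀·(e^(−c·z₁) − e^(−c·z₂)) / (c·(z₂−z₁))
e^(−0.53×2.5) = 0.2658; e^(−0.53×5.4) = 0.0572
⟨φ⟩ = 0.61 × (0.2658 − 0.0572) / (0.53 × 2.9) = 0.61 × 0.1358 = 0.0828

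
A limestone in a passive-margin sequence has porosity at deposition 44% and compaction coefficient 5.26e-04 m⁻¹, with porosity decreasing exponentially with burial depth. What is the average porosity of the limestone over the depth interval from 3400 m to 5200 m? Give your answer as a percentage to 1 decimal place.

4.8%

Working in km (1 km = 1000 m; c in km⁻¹ = c in m⁻¹ × 1000):
⟨φ⟩ = (1/(z₂−z₁)) ∫ φ₀ e^(−cz) dz = φ₀·(e^(−c·z₁) − e^(−c·z₂)) / (c·(z₂−z₁))
e^(−0.526×3.4) = 0.1672; e^(−0.526×5.2) = 0.0649
⟨φ⟩ = 0.44 × (0.1672 − 0.0649) / (0.526 × 1.8) = 0.44 × 0.1081 = 0.0476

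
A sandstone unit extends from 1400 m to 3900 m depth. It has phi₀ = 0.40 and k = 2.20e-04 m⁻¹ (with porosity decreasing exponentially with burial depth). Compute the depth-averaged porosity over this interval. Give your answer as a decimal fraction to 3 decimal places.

0.226

Working in km (1 km = 1000 m; k in km⁻¹ = k in m⁻¹ × 1000):
⟨phi⟩ = (1/(z₂−z₁)) ∫ phi₀ e^(−kz) dz = phi₀·(e^(−k·z₁) − e^(−k·z₂)) / (k·(z₂−z₁))
e^(−0.22×1.4) = 0.7349; e^(−0.22×3.9) = 0.4240
⟨phi⟩ = 0.4 × (0.7349 − 0.4240) / (0.22 × 2.5) = 0.4 × 0.5653 = 0.2261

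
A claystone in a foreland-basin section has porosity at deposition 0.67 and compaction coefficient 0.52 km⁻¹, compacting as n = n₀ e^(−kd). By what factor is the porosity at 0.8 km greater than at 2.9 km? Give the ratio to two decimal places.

n(d₁)/n(d₂) = e^(−k·d₁)/e^(−k·d₂) = e^{k(d₂−d₁)}
= exp(0.52 × 2.1) = exp(1.092) = 2.9802

2.98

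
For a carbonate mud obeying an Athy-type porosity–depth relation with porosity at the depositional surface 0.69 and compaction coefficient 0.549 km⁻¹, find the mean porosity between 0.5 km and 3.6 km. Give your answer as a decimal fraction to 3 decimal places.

⟨n⟩ = (1/(Z₂−Z₁)) ∫ n₀ e^(−βZ) dZ = n₀·(e^(−β·Z₁) − e^(−β·Z₂)) / (β·(Z₂−Z₁))
e^(−0.549×0.5) = 0.7600; e^(−0.549×3.6) = 0.1386
⟨n⟩ = 0.69 × (0.7600 − 0.1386) / (0.549 × 3.1) = 0.69 × 0.3651 = 0.2519

0.252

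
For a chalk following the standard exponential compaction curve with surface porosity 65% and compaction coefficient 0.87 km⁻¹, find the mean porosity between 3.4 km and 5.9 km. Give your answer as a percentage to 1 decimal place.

⟨phi⟩ = (1/(Z₂−Z₁)) ∫ phi₀ e^(−kZ) dZ = phi₀·(e^(−k·Z₁) − e^(−k·Z₂)) / (k·(Z₂−Z₁))
e^(−0.87×3.4) = 0.0519; e^(−0.87×5.9) = 0.0059
⟨phi⟩ = 0.65 × (0.0519 − 0.0059) / (0.87 × 2.5) = 0.65 × 0.0212 = 0.0138

1.4%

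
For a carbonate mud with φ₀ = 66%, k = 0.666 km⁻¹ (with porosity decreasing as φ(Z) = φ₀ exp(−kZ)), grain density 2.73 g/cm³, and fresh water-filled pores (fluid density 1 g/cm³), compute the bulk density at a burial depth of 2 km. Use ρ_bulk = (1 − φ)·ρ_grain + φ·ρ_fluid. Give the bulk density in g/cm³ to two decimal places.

Porosity at depth: φ = 0.66·exp(−0.666×2) = 0.66×0.2639 = 0.1742
Bulk density: ρ_b = (1−φ)ρ_g + φ·ρ_f = 0.8258×2.73 + 0.1742×1
       = 2.254 + 0.174 = 2.429 g/cm³

2.43 g/cm³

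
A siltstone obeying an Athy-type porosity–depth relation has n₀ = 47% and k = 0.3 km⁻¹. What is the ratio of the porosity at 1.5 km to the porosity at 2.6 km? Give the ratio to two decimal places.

n(Z₁)/n(Z₂) = e^(−k·Z₁)/e^(−k·Z₂) = e^{k(Z₂−Z₁)}
= exp(0.3 × 1.1) = exp(0.33) = 1.3910

1.39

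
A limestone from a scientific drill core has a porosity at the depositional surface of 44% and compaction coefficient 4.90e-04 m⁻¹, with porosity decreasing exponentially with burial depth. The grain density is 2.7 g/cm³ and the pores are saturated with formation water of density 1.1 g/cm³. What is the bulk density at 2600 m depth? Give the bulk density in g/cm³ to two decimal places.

2.50 g/cm³

Working in km (1 km = 1000 m; β in km⁻¹ = β in m⁻¹ × 1000):
Porosity at depth: phi = 0.44·exp(−0.49×2.6) = 0.44×0.2797 = 0.1231
Bulk density: ρ_b = (1−phi)ρ_g + phi·ρ_f = 0.8769×2.7 + 0.1231×1.1
       = 2.368 + 0.135 = 2.503 g/cm³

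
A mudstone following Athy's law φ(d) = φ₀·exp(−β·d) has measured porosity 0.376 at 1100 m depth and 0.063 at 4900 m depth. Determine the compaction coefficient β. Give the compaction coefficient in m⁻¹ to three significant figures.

0.000470 m⁻¹

Working in km (1 km = 1000 m; β in km⁻¹ = β in m⁻¹ × 1000):
Athy: φ(d) = φ₀ e^(−βd) ⇒ φ₁/φ₂ = e^{β(d₂−d₁)} ⇒ β = ln(φ₁/φ₂)/(d₂−d₁)
β = ln(0.376/0.063) / (4.9 − 1.1) = ln(5.968) / 3.8 = 1.7865 / 3.8 = 0.4701 km⁻¹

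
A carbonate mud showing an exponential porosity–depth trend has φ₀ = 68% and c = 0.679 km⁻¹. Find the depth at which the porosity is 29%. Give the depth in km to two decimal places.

1.26 km

Invert Athy's law: Z = ln(φ₀/φ) / c
Z = ln(0.68/0.29) / 0.679 = ln(2.345) / 0.679 = 0.8522 / 0.679 = 1.255 km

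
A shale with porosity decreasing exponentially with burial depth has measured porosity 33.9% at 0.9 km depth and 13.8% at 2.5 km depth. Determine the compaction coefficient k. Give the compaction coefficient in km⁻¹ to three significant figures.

0.562 km⁻¹

Athy: n(d) = n₀ e^(−kd) ⇒ n₁/n₂ = e^{k(d₂−d₁)} ⇒ k = ln(n₁/n₂)/(d₂−d₁)
k = ln(0.339/0.138) / (2.5 − 0.9) = ln(2.457) / 1.6 = 0.8987 / 1.6 = 0.5617 km⁻¹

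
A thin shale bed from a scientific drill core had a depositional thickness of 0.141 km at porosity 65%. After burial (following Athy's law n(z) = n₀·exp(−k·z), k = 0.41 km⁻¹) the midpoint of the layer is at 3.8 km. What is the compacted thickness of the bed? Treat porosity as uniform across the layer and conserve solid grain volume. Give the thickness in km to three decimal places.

Porosity at 3.8 km: n = 0.65·exp(−0.41×3.8) = 0.1369
Solid-volume conservation: h(1−n) = h₀(1−n₀) ⇒ h = h₀·(1−n₀)/(1−n)
h = 0.141 × (1 − 0.65)/(1 − 0.1369) = 0.141 × 0.4055 = 0.0572 km

0.057 km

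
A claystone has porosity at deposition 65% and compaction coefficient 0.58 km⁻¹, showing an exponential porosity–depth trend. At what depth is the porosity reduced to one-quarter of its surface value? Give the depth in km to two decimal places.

n/n₀ = 1/4 ⇒ exp(−c·Z) = 1/4 ⇒ Z = ln(4) / c
Z = 1.3863 / 0.58 = 2.390 km

2.39 km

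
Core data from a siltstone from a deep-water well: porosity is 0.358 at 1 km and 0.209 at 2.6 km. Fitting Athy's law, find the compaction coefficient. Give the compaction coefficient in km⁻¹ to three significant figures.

0.336 km⁻¹

Athy: n(z) = n₀ e^(−kz) ⇒ n₁/n₂ = e^{k(z₂−z₁)} ⇒ k = ln(n₁/n₂)/(z₂−z₁)
k = ln(0.358/0.209) / (2.6 − 1) = ln(1.713) / 1.6 = 0.5382 / 1.6 = 0.3364 km⁻¹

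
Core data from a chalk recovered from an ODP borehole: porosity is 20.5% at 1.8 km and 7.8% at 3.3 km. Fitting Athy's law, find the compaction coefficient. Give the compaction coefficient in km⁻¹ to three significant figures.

Athy: φ(d) = φ₀ e^(−cd) ⇒ φ₁/φ₂ = e^{c(d₂−d₁)} ⇒ c = ln(φ₁/φ₂)/(d₂−d₁)
c = ln(0.205/0.078) / (3.3 − 1.8) = ln(2.628) / 1.5 = 0.9663 / 1.5 = 0.6442 km⁻¹

0.644 km⁻¹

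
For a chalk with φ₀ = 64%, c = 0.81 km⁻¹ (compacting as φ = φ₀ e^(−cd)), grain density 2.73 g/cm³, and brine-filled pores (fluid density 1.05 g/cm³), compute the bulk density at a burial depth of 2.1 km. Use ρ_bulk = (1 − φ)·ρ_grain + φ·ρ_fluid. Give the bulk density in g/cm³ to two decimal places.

2.53 g/cm³

Porosity at depth: φ = 0.64·exp(−0.81×2.1) = 0.64×0.1825 = 0.1168
Bulk density: ρ_b = (1−φ)ρ_g + φ·ρ_f = 0.8832×2.73 + 0.1168×1.05
       = 2.411 + 0.123 = 2.534 g/cm³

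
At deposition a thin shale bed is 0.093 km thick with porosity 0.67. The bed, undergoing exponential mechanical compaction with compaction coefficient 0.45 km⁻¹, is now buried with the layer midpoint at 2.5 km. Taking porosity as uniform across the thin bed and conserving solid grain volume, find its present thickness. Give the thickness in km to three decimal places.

Porosity at 2.5 km: phi = 0.67·exp(−0.45×2.5) = 0.2175
Solid-volume conservation: h(1−phi) = h₀(1−phi₀) ⇒ h = h₀·(1−phi₀)/(1−phi)
h = 0.093 × (1 − 0.67)/(1 − 0.2175) = 0.093 × 0.4217 = 0.0392 km

0.039 km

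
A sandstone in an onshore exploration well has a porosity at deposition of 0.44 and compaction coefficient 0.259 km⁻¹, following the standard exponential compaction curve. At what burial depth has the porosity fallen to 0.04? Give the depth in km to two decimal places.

Invert Athy's law: z = ln(n₀/n) / β
z = ln(0.44/0.04) / 0.259 = ln(11) / 0.259 = 2.3979 / 0.259 = 9.258 km

9.26 km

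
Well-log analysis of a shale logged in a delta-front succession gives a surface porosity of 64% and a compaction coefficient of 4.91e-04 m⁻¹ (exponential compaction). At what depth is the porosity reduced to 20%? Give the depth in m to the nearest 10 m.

2370 m

Working in km (1 km = 1000 m; k in km⁻¹ = k in m⁻¹ × 1000):
Invert Athy's law: z = ln(φ₀/φ) / k
z = ln(0.64/0.2) / 0.491 = ln(3.2) / 0.491 = 1.1632 / 0.491 = 2.369 km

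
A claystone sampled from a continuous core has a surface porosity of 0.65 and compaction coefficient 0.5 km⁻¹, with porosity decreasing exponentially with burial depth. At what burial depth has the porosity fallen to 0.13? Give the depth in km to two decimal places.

3.22 km

Invert Athy's law: Z = ln(n₀/n) / β
Z = ln(0.65/0.13) / 0.5 = ln(5) / 0.5 = 1.6094 / 0.5 = 3.219 km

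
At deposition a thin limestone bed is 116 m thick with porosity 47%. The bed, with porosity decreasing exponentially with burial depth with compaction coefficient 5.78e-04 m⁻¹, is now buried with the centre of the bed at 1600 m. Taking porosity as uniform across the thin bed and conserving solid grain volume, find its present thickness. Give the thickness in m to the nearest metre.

Working in km (1 km = 1000 m; c in km⁻¹ = c in m⁻¹ × 1000):
Porosity at 1.6 km: phi = 0.47·exp(−0.578×1.6) = 0.1864
Solid-volume conservation: h(1−phi) = h₀(1−phi₀) ⇒ h = h₀·(1−phi₀)/(1−phi)
h = 0.116 × (1 − 0.47)/(1 − 0.1864) = 0.116 × 0.6514 = 0.0756 km

76 m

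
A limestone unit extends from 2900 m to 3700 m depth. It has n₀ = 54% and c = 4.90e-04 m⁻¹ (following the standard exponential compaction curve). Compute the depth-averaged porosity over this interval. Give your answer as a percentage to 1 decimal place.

10.8%

Working in km (1 km = 1000 m; c in km⁻¹ = c in m⁻¹ × 1000):
⟨n⟩ = (1/(z₂−z₁)) ∫ n₀ e^(−cz) dz = n₀·(e^(−c·z₁) − e^(−c·z₂)) / (c·(z₂−z₁))
e^(−0.49×2.9) = 0.2415; e^(−0.49×3.7) = 0.1632
⟨n⟩ = 0.54 × (0.2415 − 0.1632) / (0.49 × 0.8) = 0.54 × 0.1998 = 0.1079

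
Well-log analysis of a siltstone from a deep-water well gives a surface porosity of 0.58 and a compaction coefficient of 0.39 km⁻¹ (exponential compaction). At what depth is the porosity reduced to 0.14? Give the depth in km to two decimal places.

3.64 km

Invert Athy's law: d = ln(phi₀/phi) / β
d = ln(0.58/0.14) / 0.39 = ln(4.143) / 0.39 = 1.4214 / 0.39 = 3.645 km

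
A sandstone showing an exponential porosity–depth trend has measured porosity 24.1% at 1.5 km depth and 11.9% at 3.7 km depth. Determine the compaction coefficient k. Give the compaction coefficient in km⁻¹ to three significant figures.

0.321 km⁻¹

Athy: φ(z) = φ₀ e^(−kz) ⇒ φ₁/φ₂ = e^{k(z₂−z₁)} ⇒ k = ln(φ₁/φ₂)/(z₂−z₁)
k = ln(0.241/0.119) / (3.7 − 1.5) = ln(2.025) / 2.2 = 0.7057 / 2.2 = 0.3208 km⁻¹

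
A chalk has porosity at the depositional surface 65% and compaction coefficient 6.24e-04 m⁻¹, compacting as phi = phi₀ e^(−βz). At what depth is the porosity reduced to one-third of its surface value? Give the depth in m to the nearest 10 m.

Working in km (1 km = 1000 m; β in km⁻¹ = β in m⁻¹ × 1000):
phi/phi₀ = 1/3 ⇒ exp(−β·z) = 1/3 ⇒ z = ln(3) / β
z = 1.0986 / 0.624 = 1.761 km

1760 m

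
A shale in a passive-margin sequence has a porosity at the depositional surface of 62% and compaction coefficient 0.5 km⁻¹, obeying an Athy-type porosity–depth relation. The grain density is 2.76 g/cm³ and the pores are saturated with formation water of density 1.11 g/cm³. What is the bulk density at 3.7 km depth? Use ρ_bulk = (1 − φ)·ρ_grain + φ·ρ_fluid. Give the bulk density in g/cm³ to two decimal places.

Porosity at depth: phi = 0.62·exp(−0.5×3.7) = 0.62×0.1572 = 0.0975
Bulk density: ρ_b = (1−phi)ρ_g + phi·ρ_f = 0.9025×2.76 + 0.0975×1.11
       = 2.491 + 0.108 = 2.599 g/cm³

2.60 g/cm³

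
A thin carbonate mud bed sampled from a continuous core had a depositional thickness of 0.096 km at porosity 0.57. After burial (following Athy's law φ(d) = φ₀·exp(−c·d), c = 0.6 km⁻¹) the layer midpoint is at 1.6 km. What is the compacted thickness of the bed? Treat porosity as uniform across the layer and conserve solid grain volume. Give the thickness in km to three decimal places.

Porosity at 1.6 km: φ = 0.57·exp(−0.6×1.6) = 0.2182
Solid-volume conservation: h(1−φ) = h₀(1−φ₀) ⇒ h = h₀·(1−φ₀)/(1−φ)
h = 0.096 × (1 − 0.57)/(1 − 0.2182) = 0.096 × 0.5500 = 0.0528 km

0.053 km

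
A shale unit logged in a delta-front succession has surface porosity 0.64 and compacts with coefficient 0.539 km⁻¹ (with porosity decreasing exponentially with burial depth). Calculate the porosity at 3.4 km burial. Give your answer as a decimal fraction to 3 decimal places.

φ = φ₀·exp(−β·z) = 0.64 × exp(−0.539 × 3.4) = 0.64 × exp(−1.833)
  = 0.64 × 0.1600 = 0.1024

0.102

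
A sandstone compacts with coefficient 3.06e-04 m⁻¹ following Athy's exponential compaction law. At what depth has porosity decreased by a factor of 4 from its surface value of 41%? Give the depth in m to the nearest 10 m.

Working in km (1 km = 1000 m; k in km⁻¹ = k in m⁻¹ × 1000):
φ/φ₀ = 1/4 ⇒ exp(−k·d) = 1/4 ⇒ d = ln(4) / k
d = 1.3863 / 0.306 = 4.530 km

4530 m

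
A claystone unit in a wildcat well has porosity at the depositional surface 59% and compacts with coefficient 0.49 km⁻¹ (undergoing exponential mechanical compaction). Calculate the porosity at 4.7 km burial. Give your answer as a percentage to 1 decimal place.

5.9%

n = n₀·exp(−k·z) = 0.59 × exp(−0.49 × 4.7) = 0.59 × exp(−2.303)
  = 0.59 × 0.1000 = 0.0590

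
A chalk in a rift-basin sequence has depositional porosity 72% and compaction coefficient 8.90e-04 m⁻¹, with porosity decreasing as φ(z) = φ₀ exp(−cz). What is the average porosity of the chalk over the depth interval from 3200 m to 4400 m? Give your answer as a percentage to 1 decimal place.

2.6%

Working in km (1 km = 1000 m; c in km⁻¹ = c in m⁻¹ × 1000):
⟨φ⟩ = (1/(z₂−z₁)) ∫ φ₀ e^(−cz) dz = φ₀·(e^(−c·z₁) − e^(−c·z₂)) / (c·(z₂−z₁))
e^(−0.89×3.2) = 0.0580; e^(−0.89×4.4) = 0.0199
⟨φ⟩ = 0.72 × (0.0580 − 0.0199) / (0.89 × 1.2) = 0.72 × 0.0356 = 0.0256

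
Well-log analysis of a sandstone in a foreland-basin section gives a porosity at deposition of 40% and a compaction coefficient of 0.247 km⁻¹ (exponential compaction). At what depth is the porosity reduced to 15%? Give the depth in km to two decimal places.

Invert Athy's law: Z = ln(φ₀/φ) / β
Z = ln(0.4/0.15) / 0.247 = ln(2.667) / 0.247 = 0.9808 / 0.247 = 3.971 km

3.97 km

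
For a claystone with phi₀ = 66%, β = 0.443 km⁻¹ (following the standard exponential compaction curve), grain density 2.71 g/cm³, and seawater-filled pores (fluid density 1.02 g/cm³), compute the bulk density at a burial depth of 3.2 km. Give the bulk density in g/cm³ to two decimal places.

Porosity at depth: phi = 0.66·exp(−0.443×3.2) = 0.66×0.2423 = 0.1599
Bulk density: ρ_b = (1−phi)ρ_g + phi·ρ_f = 0.8401×2.71 + 0.1599×1.02
       = 2.277 + 0.163 = 2.440 g/cm³

2.44 g/cm³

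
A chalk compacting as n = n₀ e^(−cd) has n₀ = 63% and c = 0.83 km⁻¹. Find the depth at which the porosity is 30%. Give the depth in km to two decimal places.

0.89 km

Invert Athy's law: d = ln(n₀/n) / c
d = ln(0.63/0.3) / 0.83 = ln(2.1) / 0.83 = 0.7419 / 0.83 = 0.894 km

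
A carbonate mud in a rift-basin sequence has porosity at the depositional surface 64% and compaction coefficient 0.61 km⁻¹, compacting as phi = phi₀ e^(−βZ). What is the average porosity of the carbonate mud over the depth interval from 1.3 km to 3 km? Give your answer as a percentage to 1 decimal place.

⟨phi⟩ = (1/(Z₂−Z₁)) ∫ phi₀ e^(−βZ) dZ = phi₀·(e^(−β·Z₁) − e^(−β·Z₂)) / (β·(Z₂−Z₁))
e^(−0.61×1.3) = 0.4525; e^(−0.61×3) = 0.1604
⟨phi⟩ = 0.64 × (0.4525 − 0.1604) / (0.61 × 1.7) = 0.64 × 0.2817 = 0.1803

18.0%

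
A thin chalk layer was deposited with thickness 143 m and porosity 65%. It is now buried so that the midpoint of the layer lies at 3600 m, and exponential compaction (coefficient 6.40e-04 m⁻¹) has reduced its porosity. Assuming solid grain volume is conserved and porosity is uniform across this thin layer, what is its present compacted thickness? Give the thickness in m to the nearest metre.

54 m

Working in km (1 km = 1000 m; k in km⁻¹ = k in m⁻¹ × 1000):
Porosity at 3.6 km: n = 0.65·exp(−0.64×3.6) = 0.0649
Solid-volume conservation: h(1−n) = h₀(1−n₀) ⇒ h = h₀·(1−n₀)/(1−n)
h = 0.143 × (1 − 0.65)/(1 − 0.0649) = 0.143 × 0.3743 = 0.0535 km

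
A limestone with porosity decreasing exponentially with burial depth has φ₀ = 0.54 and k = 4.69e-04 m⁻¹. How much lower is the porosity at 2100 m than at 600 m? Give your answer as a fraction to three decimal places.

Working in km (1 km = 1000 m; k in km⁻¹ = k in m⁻¹ × 1000):
φ(0.6) = 0.54·e^(−0.469×0.6) = 0.4076
φ(2.1) = 0.54·e^(−0.469×2.1) = 0.2017
Δφ = 0.4076 − 0.2017 = 0.2059

0.206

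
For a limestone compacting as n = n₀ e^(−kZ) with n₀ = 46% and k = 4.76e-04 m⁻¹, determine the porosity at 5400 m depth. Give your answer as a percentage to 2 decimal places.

Working in km (1 km = 1000 m; k in km⁻¹ = k in m⁻¹ × 1000):
n = n₀·exp(−k·Z) = 0.46 × exp(−0.476 × 5.4) = 0.46 × exp(−2.57)
  = 0.46 × 0.0765 = 0.0352

3.52%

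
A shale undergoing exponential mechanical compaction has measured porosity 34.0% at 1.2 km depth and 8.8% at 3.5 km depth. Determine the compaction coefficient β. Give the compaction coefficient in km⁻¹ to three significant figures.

0.588 km⁻¹

Athy: φ(z) = φ₀ e^(−βz) ⇒ φ₁/φ₂ = e^{β(z₂−z₁)} ⇒ β = ln(φ₁/φ₂)/(z₂−z₁)
β = ln(0.34/0.088) / (3.5 − 1.2) = ln(3.864) / 2.3 = 1.3516 / 2.3 = 0.5877 km⁻¹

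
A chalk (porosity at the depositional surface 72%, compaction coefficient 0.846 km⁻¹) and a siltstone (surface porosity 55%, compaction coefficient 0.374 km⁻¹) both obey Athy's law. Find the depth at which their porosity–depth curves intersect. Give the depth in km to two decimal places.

0.57 km

Set phi₀ₐ e^(−cₐz) = phi₀ᵦ e^(−cᵦz) ⇒ ln(phi₀ₐ/phi₀ᵦ) = (cₐ − cᵦ)·z
z = ln(0.72/0.55) / (0.846 − 0.374) = 0.2693 / 0.472 = 0.571 km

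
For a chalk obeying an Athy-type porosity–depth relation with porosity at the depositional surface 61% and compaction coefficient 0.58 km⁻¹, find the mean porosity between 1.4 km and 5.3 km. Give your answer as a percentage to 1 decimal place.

⟨n⟩ = (1/(d₂−d₁)) ∫ n₀ e^(−cd) dd = n₀·(e^(−c·d₁) − e^(−c·d₂)) / (c·(d₂−d₁))
e^(−0.58×1.4) = 0.4440; e^(−0.58×5.3) = 0.0462
⟨n⟩ = 0.61 × (0.4440 − 0.0462) / (0.58 × 3.9) = 0.61 × 0.1758 = 0.1073

10.7%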